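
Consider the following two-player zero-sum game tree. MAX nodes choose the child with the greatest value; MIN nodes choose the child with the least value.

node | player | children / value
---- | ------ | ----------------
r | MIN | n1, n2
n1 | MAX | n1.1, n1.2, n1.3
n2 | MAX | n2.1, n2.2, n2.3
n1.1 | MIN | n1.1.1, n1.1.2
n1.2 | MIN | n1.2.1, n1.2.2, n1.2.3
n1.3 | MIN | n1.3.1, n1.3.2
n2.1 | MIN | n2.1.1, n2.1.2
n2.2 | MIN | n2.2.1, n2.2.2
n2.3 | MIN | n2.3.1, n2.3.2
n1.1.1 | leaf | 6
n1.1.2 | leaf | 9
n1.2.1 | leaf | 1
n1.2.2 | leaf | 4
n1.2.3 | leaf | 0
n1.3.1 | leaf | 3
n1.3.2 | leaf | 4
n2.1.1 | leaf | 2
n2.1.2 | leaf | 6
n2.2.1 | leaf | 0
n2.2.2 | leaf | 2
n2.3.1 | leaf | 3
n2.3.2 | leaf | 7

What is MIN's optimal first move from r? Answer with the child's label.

n1.1 (MIN): min(6, 9) = 6
n1.2 (MIN): min(1, 4, 0) = 0
n1.3 (MIN): min(3, 4) = 3
n1 (MAX): max(6, 0, 3) = 6
n2.1 (MIN): min(2, 6) = 2
n2.2 (MIN): min(0, 2) = 0
n2.3 (MIN): min(3, 7) = 3
n2 (MAX): max(2, 0, 3) = 3
r (MIN): min(6, 3) = 3
MIN at r wants the lowest of {n1=6, n2=3}, so chooses n2.

n2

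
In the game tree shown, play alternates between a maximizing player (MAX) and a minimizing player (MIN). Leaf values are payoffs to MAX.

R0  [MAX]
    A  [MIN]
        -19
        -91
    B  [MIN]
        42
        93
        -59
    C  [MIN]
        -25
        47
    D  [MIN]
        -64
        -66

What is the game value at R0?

-25

A (MIN): min(-19, -91) = -91
B (MIN): min(42, 93, -59) = -59
C (MIN): min(-25, 47) = -25
D (MIN): min(-64, -66) = -66
R0 (MAX): max(-91, -59, -25, -66) = -25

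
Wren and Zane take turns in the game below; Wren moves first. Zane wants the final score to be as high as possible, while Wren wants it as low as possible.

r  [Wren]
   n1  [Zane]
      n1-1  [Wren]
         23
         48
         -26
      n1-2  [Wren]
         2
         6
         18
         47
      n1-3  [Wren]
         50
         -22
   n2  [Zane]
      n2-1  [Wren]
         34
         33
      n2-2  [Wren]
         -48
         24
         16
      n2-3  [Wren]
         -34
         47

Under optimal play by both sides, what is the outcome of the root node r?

2

n1-1 (Wren): min(23, 48, -26) = -26
n1-2 (Wren): min(2, 6, 18, 47) = 2
n1-3 (Wren): min(50, -22) = -22
n1 (Zane): max(-26, 2, -22) = 2
n2-1 (Wren): min(34, 33) = 33
n2-2 (Wren): min(-48, 24, 16) = -48
n2-3 (Wren): min(-34, 47) = -34
n2 (Zane): max(33, -48, -34) = 33
r (Wren): min(2, 33) = 2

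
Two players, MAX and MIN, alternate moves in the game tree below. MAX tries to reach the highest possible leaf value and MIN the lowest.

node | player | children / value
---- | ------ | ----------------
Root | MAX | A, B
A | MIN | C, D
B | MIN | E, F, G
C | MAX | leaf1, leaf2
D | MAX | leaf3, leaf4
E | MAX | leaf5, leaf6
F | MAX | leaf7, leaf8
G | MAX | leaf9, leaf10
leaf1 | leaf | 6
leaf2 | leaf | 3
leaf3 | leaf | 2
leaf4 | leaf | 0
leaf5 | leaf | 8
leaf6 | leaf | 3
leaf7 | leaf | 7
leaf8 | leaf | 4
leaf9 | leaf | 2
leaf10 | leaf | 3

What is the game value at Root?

C (MAX): max(6, 3) = 6
D (MAX): max(2, 0) = 2
A (MIN): min(6, 2) = 2
E (MAX): max(8, 3) = 8
F (MAX): max(7, 4) = 7
G (MAX): max(2, 3) = 3
B (MIN): min(8, 7, 3) = 3
Root (MAX): max(2, 3) = 3

3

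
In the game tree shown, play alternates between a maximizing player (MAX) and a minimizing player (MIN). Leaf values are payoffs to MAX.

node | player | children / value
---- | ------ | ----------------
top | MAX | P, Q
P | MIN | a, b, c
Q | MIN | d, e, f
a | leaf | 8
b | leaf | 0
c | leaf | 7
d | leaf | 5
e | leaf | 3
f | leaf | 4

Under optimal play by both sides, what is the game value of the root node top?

P (MIN): min(8, 0, 7) = 0
Q (MIN): min(5, 3, 4) = 3
top (MAX): max(0, 3) = 3

3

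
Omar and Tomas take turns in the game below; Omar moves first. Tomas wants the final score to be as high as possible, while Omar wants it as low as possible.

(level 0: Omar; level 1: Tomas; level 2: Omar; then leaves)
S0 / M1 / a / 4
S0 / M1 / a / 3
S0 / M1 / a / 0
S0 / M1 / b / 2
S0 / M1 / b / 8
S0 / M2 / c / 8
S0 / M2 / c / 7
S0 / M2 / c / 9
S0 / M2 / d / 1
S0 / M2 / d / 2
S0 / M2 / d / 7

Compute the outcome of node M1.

a (Omar): min(4, 3, 0) = 0
b (Omar): min(2, 8) = 2
M1 (Tomas): max(0, 2) = 2

2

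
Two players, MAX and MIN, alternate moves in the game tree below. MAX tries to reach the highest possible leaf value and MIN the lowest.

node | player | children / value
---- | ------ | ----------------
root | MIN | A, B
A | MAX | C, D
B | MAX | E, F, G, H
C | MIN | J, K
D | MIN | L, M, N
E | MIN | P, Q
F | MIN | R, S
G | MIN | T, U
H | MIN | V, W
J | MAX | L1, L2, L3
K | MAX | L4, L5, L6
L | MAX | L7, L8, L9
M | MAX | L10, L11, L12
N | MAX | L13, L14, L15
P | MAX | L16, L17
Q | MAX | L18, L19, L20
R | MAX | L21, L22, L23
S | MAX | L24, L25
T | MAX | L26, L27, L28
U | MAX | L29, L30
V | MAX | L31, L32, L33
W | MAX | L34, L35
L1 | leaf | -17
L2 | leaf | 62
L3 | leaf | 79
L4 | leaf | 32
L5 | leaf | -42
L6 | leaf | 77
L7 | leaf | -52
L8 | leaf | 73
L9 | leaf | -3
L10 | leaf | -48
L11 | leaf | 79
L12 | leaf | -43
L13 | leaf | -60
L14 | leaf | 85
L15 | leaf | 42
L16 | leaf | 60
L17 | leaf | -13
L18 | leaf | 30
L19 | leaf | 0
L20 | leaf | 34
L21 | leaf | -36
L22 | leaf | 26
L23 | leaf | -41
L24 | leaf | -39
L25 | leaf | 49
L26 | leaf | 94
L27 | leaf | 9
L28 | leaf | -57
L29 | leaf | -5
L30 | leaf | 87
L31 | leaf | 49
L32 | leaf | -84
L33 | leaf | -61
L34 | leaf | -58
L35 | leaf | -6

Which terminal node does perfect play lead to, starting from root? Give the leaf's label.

J (MAX): max(-17, 62, 79) = 79
K (MAX): max(32, -42, 77) = 77
C (MIN): min(79, 77) = 77
L (MAX): max(-52, 73, -3) = 73
M (MAX): max(-48, 79, -43) = 79
N (MAX): max(-60, 85, 42) = 85
D (MIN): min(73, 79, 85) = 73
A (MAX): max(77, 73) = 77
P (MAX): max(60, -13) = 60
Q (MAX): max(30, 0, 34) = 34
E (MIN): min(60, 34) = 34
R (MAX): max(-36, 26, -41) = 26
S (MAX): max(-39, 49) = 49
F (MIN): min(26, 49) = 26
T (MAX): max(94, 9, -57) = 94
U (MAX): max(-5, 87) = 87
G (MIN): min(94, 87) = 87
V (MAX): max(49, -84, -61) = 49
W (MAX): max(-58, -6) = -6
H (MIN): min(49, -6) = -6
B (MAX): max(34, 26, 87, -6) = 87
root (MIN): min(77, 87) = 77
At root, MIN picks A (lowest: 77).
At A, MAX picks C (highest: 77).
At C, MIN picks K (lowest: 77).
At K, MAX picks L6 (highest: 77).
Terminal value 77.

L6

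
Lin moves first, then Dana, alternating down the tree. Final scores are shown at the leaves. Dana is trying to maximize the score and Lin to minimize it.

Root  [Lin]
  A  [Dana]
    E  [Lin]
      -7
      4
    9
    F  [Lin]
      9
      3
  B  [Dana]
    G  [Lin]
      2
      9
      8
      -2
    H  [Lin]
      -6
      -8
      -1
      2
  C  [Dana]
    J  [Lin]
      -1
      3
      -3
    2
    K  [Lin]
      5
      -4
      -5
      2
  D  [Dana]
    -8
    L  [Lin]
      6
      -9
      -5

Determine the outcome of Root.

E (Lin): min(-7, 4) = -7
F (Lin): min(9, 3) = 3
A (Dana): max(-7, 9, 3) = 9
G (Lin): min(2, 9, 8, -2) = -2
H (Lin): min(-6, -8, -1, 2) = -8
B (Dana): max(-2, -8) = -2
J (Lin): min(-1, 3, -3) = -3
K (Lin): min(5, -4, -5, 2) = -5
C (Dana): max(-3, 2, -5) = 2
L (Lin): min(6, -9, -5) = -9
D (Dana): max(-8, -9) = -8
Root (Lin): min(9, -2, 2, -8) = -8

-8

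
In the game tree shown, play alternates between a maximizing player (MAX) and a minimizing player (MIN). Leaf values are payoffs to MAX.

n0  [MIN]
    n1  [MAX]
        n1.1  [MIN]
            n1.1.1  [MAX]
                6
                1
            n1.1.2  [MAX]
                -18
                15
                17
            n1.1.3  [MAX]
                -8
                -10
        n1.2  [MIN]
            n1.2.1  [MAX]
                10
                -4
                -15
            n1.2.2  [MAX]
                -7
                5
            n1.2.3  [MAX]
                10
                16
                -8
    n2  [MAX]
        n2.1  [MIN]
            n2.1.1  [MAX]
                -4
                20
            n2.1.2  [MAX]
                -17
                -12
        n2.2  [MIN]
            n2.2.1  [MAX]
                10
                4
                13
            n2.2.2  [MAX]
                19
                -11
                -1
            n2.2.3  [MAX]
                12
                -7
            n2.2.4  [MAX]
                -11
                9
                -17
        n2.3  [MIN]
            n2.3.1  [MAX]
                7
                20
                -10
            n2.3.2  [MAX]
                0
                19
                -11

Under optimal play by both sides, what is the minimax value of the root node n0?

n1.1.1 (MAX): max(6, 1) = 6
n1.1.2 (MAX): max(-18, 15, 17) = 17
n1.1.3 (MAX): max(-8, -10) = -8
n1.1 (MIN): min(6, 17, -8) = -8
n1.2.1 (MAX): max(10, -4, -15) = 10
n1.2.2 (MAX): max(-7, 5) = 5
n1.2.3 (MAX): max(10, 16, -8) = 16
n1.2 (MIN): min(10, 5, 16) = 5
n1 (MAX): max(-8, 5) = 5
n2.1.1 (MAX): max(-4, 20) = 20
n2.1.2 (MAX): max(-17, -12) = -12
n2.1 (MIN): min(20, -12) = -12
n2.2.1 (MAX): max(10, 4, 13) = 13
n2.2.2 (MAX): max(19, -11, -1) = 19
n2.2.3 (MAX): max(12, -7) = 12
n2.2.4 (MAX): max(-11, 9, -17) = 9
n2.2 (MIN): min(13, 19, 12, 9) = 9
n2.3.1 (MAX): max(7, 20, -10) = 20
n2.3.2 (MAX): max(0, 19, -11) = 19
n2.3 (MIN): min(20, 19) = 19
n2 (MAX): max(-12, 9, 19) = 19
n0 (MIN): min(5, 19) = 5

5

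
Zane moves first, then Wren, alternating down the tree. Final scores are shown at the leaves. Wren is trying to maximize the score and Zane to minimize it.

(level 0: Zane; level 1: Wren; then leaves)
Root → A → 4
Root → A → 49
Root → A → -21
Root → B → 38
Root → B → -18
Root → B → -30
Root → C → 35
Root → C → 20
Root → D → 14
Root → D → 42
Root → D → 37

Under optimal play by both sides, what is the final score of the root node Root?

A (Wren): max(4, 49, -21) = 49
B (Wren): max(38, -18, -30) = 38
C (Wren): max(35, 20) = 35
D (Wren): max(14, 42, 37) = 42
Root (Zane): min(49, 38, 35, 42) = 35

35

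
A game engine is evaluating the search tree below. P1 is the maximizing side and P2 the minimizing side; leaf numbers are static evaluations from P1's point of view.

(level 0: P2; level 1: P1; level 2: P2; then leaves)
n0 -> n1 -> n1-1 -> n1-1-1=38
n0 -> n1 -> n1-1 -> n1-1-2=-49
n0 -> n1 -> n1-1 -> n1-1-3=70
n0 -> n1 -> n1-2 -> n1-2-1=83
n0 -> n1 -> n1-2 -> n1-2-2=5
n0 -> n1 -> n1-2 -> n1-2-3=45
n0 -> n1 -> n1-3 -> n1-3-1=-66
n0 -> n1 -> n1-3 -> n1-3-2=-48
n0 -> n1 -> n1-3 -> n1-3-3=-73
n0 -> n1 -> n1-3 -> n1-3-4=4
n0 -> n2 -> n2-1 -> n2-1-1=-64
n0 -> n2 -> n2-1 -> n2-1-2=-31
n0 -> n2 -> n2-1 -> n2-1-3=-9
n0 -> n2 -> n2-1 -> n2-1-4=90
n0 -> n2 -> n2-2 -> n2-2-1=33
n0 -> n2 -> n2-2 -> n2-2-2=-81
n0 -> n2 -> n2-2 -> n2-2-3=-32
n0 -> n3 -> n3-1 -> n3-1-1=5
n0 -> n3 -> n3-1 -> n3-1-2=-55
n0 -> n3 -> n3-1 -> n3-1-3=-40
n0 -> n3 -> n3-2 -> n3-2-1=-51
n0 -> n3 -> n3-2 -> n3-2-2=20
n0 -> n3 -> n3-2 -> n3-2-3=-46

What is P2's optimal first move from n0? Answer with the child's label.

n1-1 (P2): min(38, -49, 70) = -49
n1-2 (P2): min(83, 5, 45) = 5
n1-3 (P2): min(-66, -48, -73, 4) = -73
n1 (P1): max(-49, 5, -73) = 5
n2-1 (P2): min(-64, -31, -9, 90) = -64
n2-2 (P2): min(33, -81, -32) = -81
n2 (P1): max(-64, -81) = -64
n3-1 (P2): min(5, -55, -40) = -55
n3-2 (P2): min(-51, 20, -46) = -51
n3 (P1): max(-55, -51) = -51
n0 (P2): min(5, -64, -51) = -64
P2 at n0 wants the lowest of {n1=5, n2=-64, n3=-51}, so chooses n2.

n2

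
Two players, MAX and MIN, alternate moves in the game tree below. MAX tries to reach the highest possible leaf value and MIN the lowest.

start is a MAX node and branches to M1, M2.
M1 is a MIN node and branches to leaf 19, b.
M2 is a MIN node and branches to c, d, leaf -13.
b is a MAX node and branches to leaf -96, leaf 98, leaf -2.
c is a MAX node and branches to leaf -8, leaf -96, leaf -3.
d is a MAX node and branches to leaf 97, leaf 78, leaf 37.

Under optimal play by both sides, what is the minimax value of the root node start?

19

b (MAX): max(-96, 98, -2) = 98
M1 (MIN): min(19, 98) = 19
c (MAX): max(-8, -96, -3) = -3
d (MAX): max(97, 78, 37) = 97
M2 (MIN): min(-3, 97, -13) = -13
start (MAX): max(19, -13) = 19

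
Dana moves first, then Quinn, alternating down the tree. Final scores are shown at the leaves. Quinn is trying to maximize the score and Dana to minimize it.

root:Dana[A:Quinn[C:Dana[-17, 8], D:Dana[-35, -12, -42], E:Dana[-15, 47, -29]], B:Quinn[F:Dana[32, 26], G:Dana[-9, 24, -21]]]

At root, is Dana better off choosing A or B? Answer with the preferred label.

C (Dana): min(-17, 8) = -17
D (Dana): min(-35, -12, -42) = -42
E (Dana): min(-15, 47, -29) = -29
A (Quinn): max(-17, -42, -29) = -17
F (Dana): min(32, 26) = 26
G (Dana): min(-9, 24, -21) = -21
B (Quinn): max(26, -21) = 26
Dana prefers the lower value; A=-17, B=26. A is better since -17 < 26.

A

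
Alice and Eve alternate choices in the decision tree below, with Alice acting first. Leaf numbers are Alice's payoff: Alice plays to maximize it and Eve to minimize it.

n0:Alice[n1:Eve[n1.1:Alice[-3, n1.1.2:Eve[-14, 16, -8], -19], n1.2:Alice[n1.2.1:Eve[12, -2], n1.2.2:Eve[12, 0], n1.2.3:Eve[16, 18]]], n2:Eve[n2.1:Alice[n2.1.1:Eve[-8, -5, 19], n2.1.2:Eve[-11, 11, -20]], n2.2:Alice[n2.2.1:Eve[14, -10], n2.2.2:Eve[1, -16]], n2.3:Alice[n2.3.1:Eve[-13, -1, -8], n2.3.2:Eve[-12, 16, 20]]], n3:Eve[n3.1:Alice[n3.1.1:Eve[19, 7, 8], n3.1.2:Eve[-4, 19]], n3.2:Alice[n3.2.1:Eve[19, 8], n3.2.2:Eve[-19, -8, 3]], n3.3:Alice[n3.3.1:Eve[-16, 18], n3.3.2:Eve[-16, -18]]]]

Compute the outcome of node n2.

-12

n2.1.1 (Eve): min(-8, -5, 19) = -8
n2.1.2 (Eve): min(-11, 11, -20) = -20
n2.1 (Alice): max(-8, -20) = -8
n2.2.1 (Eve): min(14, -10) = -10
n2.2.2 (Eve): min(1, -16) = -16
n2.2 (Alice): max(-10, -16) = -10
n2.3.1 (Eve): min(-13, -1, -8) = -13
n2.3.2 (Eve): min(-12, 16, 20) = -12
n2.3 (Alice): max(-13, -12) = -12
n2 (Eve): min(-8, -10, -12) = -12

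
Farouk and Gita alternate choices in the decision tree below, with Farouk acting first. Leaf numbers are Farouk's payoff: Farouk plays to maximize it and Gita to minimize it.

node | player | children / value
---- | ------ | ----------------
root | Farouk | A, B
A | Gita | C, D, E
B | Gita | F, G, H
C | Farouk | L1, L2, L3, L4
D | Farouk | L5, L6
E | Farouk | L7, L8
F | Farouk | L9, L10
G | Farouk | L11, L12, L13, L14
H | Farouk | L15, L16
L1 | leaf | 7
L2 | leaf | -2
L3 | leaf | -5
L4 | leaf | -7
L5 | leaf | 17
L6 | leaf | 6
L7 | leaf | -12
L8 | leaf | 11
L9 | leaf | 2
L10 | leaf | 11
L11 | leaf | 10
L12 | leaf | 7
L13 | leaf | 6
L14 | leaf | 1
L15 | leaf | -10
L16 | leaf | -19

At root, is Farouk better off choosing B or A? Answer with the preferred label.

F (Farouk): max(2, 11) = 11
G (Farouk): max(10, 7, 6, 1) = 10
H (Farouk): max(-10, -19) = -10
B (Gita): min(11, 10, -10) = -10
C (Farouk): max(7, -2, -5, -7) = 7
D (Farouk): max(17, 6) = 17
E (Farouk): max(-12, 11) = 11
A (Gita): min(7, 17, 11) = 7
Farouk prefers the higher value; B=-10, A=7. A is better since 7 > -10.

A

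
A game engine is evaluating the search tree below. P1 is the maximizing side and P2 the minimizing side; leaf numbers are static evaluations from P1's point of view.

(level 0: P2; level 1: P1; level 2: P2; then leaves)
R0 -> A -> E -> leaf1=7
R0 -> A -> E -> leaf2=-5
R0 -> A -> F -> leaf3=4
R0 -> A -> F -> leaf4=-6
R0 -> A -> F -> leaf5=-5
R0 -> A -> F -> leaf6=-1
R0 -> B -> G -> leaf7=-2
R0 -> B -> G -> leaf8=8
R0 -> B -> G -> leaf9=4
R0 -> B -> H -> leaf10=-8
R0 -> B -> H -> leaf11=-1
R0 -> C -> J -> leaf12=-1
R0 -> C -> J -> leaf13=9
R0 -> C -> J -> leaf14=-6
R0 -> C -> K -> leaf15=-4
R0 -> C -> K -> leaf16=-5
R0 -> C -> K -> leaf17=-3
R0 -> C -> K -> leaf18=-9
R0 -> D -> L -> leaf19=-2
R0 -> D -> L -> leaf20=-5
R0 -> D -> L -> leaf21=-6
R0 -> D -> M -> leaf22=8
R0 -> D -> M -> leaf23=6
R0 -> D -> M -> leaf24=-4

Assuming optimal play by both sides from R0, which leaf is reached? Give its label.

E (P2): min(7, -5) = -5
F (P2): min(4, -6, -5, -1) = -6
A (P1): max(-5, -6) = -5
G (P2): min(-2, 8, 4) = -2
H (P2): min(-8, -1) = -8
B (P1): max(-2, -8) = -2
J (P2): min(-1, 9, -6) = -6
K (P2): min(-4, -5, -3, -9) = -9
C (P1): max(-6, -9) = -6
L (P2): min(-2, -5, -6) = -6
M (P2): min(8, 6, -4) = -4
D (P1): max(-6, -4) = -4
R0 (P2): min(-5, -2, -6, -4) = -6
At R0, P2 picks C (lowest: -6).
At C, P1 picks J (highest: -6).
At J, P2 picks leaf14 (lowest: -6).
Terminal value -6.

leaf14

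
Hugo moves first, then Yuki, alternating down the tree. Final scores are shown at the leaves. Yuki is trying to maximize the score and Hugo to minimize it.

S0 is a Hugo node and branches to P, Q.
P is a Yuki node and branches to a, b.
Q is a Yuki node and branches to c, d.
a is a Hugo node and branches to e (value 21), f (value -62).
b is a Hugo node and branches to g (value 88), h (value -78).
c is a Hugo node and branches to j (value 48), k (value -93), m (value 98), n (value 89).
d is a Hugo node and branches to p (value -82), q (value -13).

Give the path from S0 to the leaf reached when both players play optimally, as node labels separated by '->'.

S0 -> Q -> d -> p

a (Hugo): min(21, -62) = -62
b (Hugo): min(88, -78) = -78
P (Yuki): max(-62, -78) = -62
c (Hugo): min(48, -93, 98, 89) = -93
d (Hugo): min(-82, -13) = -82
Q (Yuki): max(-93, -82) = -82
S0 (Hugo): min(-62, -82) = -82
At S0, Hugo picks Q (lowest: -82).
At Q, Yuki picks d (highest: -82).
At d, Hugo picks p (lowest: -82).
Terminal value -82.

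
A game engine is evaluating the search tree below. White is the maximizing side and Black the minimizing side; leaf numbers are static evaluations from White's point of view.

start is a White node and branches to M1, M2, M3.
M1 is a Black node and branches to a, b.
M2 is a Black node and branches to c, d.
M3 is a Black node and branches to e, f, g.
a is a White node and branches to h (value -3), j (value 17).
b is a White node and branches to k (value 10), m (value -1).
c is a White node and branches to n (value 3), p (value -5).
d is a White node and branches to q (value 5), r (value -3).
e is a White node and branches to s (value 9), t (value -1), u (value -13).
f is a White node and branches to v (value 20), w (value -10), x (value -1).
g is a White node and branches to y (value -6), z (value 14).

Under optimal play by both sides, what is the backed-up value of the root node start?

10

a (White): max(-3, 17) = 17
b (White): max(10, -1) = 10
M1 (Black): min(17, 10) = 10
c (White): max(3, -5) = 3
d (White): max(5, -3) = 5
M2 (Black): min(3, 5) = 3
e (White): max(9, -1, -13) = 9
f (White): max(20, -10, -1) = 20
g (White): max(-6, 14) = 14
M3 (Black): min(9, 20, 14) = 9
start (White): max(10, 3, 9) = 10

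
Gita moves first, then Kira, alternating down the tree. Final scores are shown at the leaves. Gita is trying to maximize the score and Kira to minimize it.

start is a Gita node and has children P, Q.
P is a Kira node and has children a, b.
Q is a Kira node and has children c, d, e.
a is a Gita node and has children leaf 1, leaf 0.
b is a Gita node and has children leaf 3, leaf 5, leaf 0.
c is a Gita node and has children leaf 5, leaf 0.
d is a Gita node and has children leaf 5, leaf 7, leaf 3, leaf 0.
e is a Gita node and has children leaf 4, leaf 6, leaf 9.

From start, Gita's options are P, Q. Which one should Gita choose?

a (Gita): max(1, 0) = 1
b (Gita): max(3, 5, 0) = 5
P (Kira): min(1, 5) = 1
c (Gita): max(5, 0) = 5
d (Gita): max(5, 7, 3, 0) = 7
e (Gita): max(4, 6, 9) = 9
Q (Kira): min(5, 7, 9) = 5
start (Gita): max(1, 5) = 5
Gita at start wants the highest of {P=1, Q=5}, so chooses Q.

Q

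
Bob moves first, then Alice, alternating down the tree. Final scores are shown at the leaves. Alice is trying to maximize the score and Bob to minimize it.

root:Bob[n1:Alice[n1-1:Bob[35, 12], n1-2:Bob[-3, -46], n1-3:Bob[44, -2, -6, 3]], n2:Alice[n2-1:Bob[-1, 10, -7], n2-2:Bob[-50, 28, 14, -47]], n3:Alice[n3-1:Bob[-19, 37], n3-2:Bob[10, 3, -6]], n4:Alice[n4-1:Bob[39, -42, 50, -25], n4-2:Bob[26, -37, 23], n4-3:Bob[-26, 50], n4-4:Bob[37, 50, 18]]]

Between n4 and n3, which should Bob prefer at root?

n3

n4-1 (Bob): min(39, -42, 50, -25) = -42
n4-2 (Bob): min(26, -37, 23) = -37
n4-3 (Bob): min(-26, 50) = -26
n4-4 (Bob): min(37, 50, 18) = 18
n4 (Alice): max(-42, -37, -26, 18) = 18
n3-1 (Bob): min(-19, 37) = -19
n3-2 (Bob): min(10, 3, -6) = -6
n3 (Alice): max(-19, -6) = -6
Bob prefers the lower value; n4=18, n3=-6. n3 is better since -6 < 18.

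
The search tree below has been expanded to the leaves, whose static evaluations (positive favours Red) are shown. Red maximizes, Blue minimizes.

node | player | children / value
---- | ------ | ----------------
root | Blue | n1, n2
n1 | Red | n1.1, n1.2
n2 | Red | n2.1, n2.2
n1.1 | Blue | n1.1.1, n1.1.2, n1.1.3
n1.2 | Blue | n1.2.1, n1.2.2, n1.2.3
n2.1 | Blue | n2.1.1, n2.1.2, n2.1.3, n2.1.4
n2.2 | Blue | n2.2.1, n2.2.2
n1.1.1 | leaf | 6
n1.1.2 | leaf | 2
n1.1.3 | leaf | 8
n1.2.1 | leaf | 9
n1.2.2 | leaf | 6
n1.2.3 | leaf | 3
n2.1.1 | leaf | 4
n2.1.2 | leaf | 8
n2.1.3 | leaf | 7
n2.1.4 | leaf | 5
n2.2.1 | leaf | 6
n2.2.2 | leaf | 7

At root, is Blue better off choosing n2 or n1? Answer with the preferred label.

n2.1 (Blue): min(4, 8, 7, 5) = 4
n2.2 (Blue): min(6, 7) = 6
n2 (Red): max(4, 6) = 6
n1.1 (Blue): min(6, 2, 8) = 2
n1.2 (Blue): min(9, 6, 3) = 3
n1 (Red): max(2, 3) = 3
Blue prefers the lower value; n2=6, n1=3. n1 is better since 3 < 6.

n1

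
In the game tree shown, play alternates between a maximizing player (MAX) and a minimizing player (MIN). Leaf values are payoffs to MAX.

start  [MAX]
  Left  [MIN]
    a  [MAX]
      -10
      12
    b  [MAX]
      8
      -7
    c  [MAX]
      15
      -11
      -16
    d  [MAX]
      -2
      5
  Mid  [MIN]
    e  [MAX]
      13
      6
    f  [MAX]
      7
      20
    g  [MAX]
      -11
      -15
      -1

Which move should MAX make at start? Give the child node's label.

Left

a (MAX): max(-10, 12) = 12
b (MAX): max(8, -7) = 8
c (MAX): max(15, -11, -16) = 15
d (MAX): max(-2, 5) = 5
Left (MIN): min(12, 8, 15, 5) = 5
e (MAX): max(13, 6) = 13
f (MAX): max(7, 20) = 20
g (MAX): max(-11, -15, -1) = -1
Mid (MIN): min(13, 20, -1) = -1
start (MAX): max(5, -1) = 5
MAX at start wants the highest of {Left=5, Mid=-1}, so chooses Left.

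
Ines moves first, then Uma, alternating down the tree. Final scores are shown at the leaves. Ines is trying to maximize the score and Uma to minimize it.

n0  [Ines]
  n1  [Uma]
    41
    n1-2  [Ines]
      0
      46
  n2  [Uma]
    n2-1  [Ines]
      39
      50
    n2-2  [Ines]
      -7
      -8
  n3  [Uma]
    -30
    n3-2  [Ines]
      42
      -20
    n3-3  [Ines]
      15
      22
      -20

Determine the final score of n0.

n1-2 (Ines): max(0, 46) = 46
n1 (Uma): min(41, 46) = 41
n2-1 (Ines): max(39, 50) = 50
n2-2 (Ines): max(-7, -8) = -7
n2 (Uma): min(50, -7) = -7
n3-2 (Ines): max(42, -20) = 42
n3-3 (Ines): max(15, 22, -20) = 22
n3 (Uma): min(-30, 42, 22) = -30
n0 (Ines): max(41, -7, -30) = 41

41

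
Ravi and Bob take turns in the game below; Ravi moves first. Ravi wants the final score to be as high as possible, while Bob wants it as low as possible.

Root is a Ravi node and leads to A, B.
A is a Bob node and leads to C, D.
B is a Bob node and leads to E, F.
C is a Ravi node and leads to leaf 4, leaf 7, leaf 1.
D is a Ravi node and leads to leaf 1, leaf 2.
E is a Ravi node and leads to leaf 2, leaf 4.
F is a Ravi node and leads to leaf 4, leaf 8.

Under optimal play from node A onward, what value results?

2

C (Ravi): max(4, 7, 1) = 7
D (Ravi): max(1, 2) = 2
A (Bob): min(7, 2) = 2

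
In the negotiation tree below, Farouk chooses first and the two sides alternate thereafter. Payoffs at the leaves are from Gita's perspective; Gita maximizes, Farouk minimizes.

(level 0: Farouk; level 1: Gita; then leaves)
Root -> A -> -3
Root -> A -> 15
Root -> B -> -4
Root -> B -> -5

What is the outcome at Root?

A (Gita): max(-3, 15) = 15
B (Gita): max(-4, -5) = -4
Root (Farouk): min(15, -4) = -4

-4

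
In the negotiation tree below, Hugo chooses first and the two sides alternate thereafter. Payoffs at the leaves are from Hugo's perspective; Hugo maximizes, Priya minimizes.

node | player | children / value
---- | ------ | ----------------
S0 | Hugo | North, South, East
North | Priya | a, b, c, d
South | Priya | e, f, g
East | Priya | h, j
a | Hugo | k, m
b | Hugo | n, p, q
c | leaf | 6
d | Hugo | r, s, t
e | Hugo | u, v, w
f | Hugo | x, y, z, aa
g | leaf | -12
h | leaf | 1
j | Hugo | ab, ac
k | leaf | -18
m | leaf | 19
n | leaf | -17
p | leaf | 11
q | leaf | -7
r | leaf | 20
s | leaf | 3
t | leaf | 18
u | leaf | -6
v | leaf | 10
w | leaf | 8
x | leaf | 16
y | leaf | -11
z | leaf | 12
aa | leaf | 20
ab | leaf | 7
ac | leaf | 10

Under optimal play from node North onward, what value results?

6

a (Hugo): max(-18, 19) = 19
b (Hugo): max(-17, 11, -7) = 11
d (Hugo): max(20, 3, 18) = 20
North (Priya): min(19, 11, 6, 20) = 6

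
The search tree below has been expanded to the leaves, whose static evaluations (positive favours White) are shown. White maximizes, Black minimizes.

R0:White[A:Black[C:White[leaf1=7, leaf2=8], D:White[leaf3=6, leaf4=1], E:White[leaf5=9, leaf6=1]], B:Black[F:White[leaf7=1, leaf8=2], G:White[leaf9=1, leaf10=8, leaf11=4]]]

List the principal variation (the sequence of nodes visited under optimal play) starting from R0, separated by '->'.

R0 -> A -> D -> leaf3

C (White): max(7, 8) = 8
D (White): max(6, 1) = 6
E (White): max(9, 1) = 9
A (Black): min(8, 6, 9) = 6
F (White): max(1, 2) = 2
G (White): max(1, 8, 4) = 8
B (Black): min(2, 8) = 2
R0 (White): max(6, 2) = 6
At R0, White picks A (highest: 6).
At A, Black picks D (lowest: 6).
At D, White picks leaf3 (highest: 6).
Terminal value 6.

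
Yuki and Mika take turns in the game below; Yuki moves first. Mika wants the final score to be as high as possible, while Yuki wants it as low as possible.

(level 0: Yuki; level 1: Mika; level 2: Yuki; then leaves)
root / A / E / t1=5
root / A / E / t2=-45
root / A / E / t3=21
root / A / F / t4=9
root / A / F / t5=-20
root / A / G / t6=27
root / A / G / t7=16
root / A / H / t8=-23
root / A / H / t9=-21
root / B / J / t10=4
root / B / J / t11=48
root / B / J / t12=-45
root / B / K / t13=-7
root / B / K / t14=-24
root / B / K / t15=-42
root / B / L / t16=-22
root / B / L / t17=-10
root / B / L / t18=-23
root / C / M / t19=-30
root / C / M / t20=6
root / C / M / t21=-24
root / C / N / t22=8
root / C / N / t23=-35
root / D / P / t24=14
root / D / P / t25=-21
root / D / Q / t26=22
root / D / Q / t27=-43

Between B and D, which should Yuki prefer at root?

B

J (Yuki): min(4, 48, -45) = -45
K (Yuki): min(-7, -24, -42) = -42
L (Yuki): min(-22, -10, -23) = -23
B (Mika): max(-45, -42, -23) = -23
P (Yuki): min(14, -21) = -21
Q (Yuki): min(22, -43) = -43
D (Mika): max(-21, -43) = -21
Yuki prefers the lower value; B=-23, D=-21. B is better since -23 < -21.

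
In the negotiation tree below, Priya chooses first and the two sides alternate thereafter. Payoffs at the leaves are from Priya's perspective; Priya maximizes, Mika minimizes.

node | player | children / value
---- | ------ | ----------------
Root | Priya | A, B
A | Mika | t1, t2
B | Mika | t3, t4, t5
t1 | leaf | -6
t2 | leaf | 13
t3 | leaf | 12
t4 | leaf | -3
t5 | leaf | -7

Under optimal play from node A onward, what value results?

-6

A (Mika): min(-6, 13) = -6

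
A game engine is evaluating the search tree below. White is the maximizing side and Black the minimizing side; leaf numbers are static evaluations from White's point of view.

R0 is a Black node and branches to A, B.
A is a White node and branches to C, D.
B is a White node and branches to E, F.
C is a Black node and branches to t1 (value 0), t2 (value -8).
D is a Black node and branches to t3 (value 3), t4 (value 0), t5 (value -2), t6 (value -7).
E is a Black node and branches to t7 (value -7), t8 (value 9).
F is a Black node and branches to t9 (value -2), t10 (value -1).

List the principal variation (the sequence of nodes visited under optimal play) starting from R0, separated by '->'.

C (Black): min(0, -8) = -8
D (Black): min(3, 0, -2, -7) = -7
A (White): max(-8, -7) = -7
E (Black): min(-7, 9) = -7
F (Black): min(-2, -1) = -2
B (White): max(-7, -2) = -2
R0 (Black): min(-7, -2) = -7
At R0, Black picks A (lowest: -7).
At A, White picks D (highest: -7).
At D, Black picks t6 (lowest: -7).
Terminal value -7.

R0 -> A -> D -> t6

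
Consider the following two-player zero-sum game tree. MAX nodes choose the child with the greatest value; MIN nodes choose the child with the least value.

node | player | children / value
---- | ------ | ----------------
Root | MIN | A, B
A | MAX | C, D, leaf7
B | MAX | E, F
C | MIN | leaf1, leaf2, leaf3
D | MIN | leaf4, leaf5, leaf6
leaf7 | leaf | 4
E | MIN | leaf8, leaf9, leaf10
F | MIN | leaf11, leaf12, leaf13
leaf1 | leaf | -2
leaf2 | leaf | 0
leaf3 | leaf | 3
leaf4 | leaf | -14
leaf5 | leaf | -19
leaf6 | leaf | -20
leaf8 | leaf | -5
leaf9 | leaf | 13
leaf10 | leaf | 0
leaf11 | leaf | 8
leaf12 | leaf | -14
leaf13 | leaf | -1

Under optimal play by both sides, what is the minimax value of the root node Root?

C (MIN): min(-2, 0, 3) = -2
D (MIN): min(-14, -19, -20) = -20
A (MAX): max(-2, -20, 4) = 4
E (MIN): min(-5, 13, 0) = -5
F (MIN): min(8, -14, -1) = -14
B (MAX): max(-5, -14) = -5
Root (MIN): min(4, -5) = -5

-5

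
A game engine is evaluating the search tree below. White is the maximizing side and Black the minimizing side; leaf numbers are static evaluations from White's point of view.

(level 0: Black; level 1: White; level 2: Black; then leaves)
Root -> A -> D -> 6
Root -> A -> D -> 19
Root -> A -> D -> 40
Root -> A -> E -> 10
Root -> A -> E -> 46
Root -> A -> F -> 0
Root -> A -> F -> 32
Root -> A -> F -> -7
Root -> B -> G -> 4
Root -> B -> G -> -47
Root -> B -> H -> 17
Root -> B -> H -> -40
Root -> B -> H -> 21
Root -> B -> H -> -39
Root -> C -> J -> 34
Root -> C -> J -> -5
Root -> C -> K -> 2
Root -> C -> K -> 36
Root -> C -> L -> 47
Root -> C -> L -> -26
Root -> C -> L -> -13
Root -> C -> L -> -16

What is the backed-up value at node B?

G (Black): min(4, -47) = -47
H (Black): min(17, -40, 21, -39) = -40
B (White): max(-47, -40) = -40

-40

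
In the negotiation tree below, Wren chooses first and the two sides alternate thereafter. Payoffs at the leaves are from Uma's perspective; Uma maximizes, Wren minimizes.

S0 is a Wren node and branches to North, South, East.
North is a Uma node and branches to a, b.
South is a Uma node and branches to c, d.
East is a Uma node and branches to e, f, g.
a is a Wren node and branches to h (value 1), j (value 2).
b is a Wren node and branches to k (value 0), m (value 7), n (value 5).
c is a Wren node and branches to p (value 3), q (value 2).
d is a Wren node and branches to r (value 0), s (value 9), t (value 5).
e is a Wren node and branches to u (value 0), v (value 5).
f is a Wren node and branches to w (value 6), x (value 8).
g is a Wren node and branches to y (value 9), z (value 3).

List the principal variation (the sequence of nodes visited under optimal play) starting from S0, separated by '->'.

S0 -> North -> a -> h

a (Wren): min(1, 2) = 1
b (Wren): min(0, 7, 5) = 0
North (Uma): max(1, 0) = 1
c (Wren): min(3, 2) = 2
d (Wren): min(0, 9, 5) = 0
South (Uma): max(2, 0) = 2
e (Wren): min(0, 5) = 0
f (Wren): min(6, 8) = 6
g (Wren): min(9, 3) = 3
East (Uma): max(0, 6, 3) = 6
S0 (Wren): min(1, 2, 6) = 1
At S0, Wren picks North (lowest: 1).
At North, Uma picks a (highest: 1).
At a, Wren picks h (lowest: 1).
Terminal value 1.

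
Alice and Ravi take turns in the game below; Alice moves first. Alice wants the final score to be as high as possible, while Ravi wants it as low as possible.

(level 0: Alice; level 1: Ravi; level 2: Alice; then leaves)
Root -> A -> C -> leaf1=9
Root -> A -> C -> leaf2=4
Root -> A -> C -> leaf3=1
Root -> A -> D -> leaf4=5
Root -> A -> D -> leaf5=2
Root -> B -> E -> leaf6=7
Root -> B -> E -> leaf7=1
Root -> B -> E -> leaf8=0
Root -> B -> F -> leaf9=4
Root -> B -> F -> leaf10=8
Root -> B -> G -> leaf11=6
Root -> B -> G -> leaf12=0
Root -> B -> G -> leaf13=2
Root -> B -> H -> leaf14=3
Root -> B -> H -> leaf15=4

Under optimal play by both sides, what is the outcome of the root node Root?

C (Alice): max(9, 4, 1) = 9
D (Alice): max(5, 2) = 5
A (Ravi): min(9, 5) = 5
E (Alice): max(7, 1, 0) = 7
F (Alice): max(4, 8) = 8
G (Alice): max(6, 0, 2) = 6
H (Alice): max(3, 4) = 4
B (Ravi): min(7, 8, 6, 4) = 4
Root (Alice): max(5, 4) = 5

5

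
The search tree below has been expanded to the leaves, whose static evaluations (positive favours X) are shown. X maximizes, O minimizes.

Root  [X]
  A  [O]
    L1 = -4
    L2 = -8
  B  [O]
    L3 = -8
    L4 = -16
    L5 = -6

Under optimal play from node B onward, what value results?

B (O): min(-8, -16, -6) = -16

-16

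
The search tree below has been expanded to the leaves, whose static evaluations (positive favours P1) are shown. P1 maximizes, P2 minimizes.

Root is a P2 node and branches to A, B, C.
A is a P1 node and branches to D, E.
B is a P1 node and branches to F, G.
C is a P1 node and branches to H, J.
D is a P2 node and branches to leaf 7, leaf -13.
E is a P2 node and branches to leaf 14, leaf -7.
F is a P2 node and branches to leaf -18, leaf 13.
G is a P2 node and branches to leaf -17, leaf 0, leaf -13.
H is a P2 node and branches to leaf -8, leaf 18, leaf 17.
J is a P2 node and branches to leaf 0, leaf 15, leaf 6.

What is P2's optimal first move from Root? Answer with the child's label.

B

D (P2): min(7, -13) = -13
E (P2): min(14, -7) = -7
A (P1): max(-13, -7) = -7
F (P2): min(-18, 13) = -18
G (P2): min(-17, 0, -13) = -17
B (P1): max(-18, -17) = -17
H (P2): min(-8, 18, 17) = -8
J (P2): min(0, 15, 6) = 0
C (P1): max(-8, 0) = 0
Root (P2): min(-7, -17, 0) = -17
P2 at Root wants the lowest of {A=-7, B=-17, C=0}, so chooses B.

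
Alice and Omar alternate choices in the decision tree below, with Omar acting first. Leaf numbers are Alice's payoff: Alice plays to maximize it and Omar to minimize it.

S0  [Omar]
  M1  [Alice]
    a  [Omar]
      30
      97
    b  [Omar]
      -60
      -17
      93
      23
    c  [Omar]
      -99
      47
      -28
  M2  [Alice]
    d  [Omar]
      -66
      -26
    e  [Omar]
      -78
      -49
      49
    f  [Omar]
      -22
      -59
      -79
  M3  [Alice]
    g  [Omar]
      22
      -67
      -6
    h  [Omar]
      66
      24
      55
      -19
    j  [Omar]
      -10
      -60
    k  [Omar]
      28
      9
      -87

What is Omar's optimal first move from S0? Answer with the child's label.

a (Omar): min(30, 97) = 30
b (Omar): min(-60, -17, 93, 23) = -60
c (Omar): min(-99, 47, -28) = -99
M1 (Alice): max(30, -60, -99) = 30
d (Omar): min(-66, -26) = -66
e (Omar): min(-78, -49, 49) = -78
f (Omar): min(-22, -59, -79) = -79
M2 (Alice): max(-66, -78, -79) = -66
g (Omar): min(22, -67, -6) = -67
h (Omar): min(66, 24, 55, -19) = -19
j (Omar): min(-10, -60) = -60
k (Omar): min(28, 9, -87) = -87
M3 (Alice): max(-67, -19, -60, -87) = -19
S0 (Omar): min(30, -66, -19) = -66
Omar at S0 wants the lowest of {M1=30, M2=-66, M3=-19}, so chooses M2.

M2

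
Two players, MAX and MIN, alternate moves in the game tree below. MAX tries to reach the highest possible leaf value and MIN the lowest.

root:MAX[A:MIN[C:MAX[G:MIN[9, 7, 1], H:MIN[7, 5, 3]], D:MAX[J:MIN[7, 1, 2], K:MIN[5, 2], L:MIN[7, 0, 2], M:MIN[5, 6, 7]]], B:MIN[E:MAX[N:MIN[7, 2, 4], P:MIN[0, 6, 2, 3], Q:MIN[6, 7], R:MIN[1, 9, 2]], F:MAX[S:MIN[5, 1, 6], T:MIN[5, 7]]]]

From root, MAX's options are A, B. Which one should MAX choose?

B

G (MIN): min(9, 7, 1) = 1
H (MIN): min(7, 5, 3) = 3
C (MAX): max(1, 3) = 3
J (MIN): min(7, 1, 2) = 1
K (MIN): min(5, 2) = 2
L (MIN): min(7, 0, 2) = 0
M (MIN): min(5, 6, 7) = 5
D (MAX): max(1, 2, 0, 5) = 5
A (MIN): min(3, 5) = 3
N (MIN): min(7, 2, 4) = 2
P (MIN): min(0, 6, 2, 3) = 0
Q (MIN): min(6, 7) = 6
R (MIN): min(1, 9, 2) = 1
E (MAX): max(2, 0, 6, 1) = 6
S (MIN): min(5, 1, 6) = 1
T (MIN): min(5, 7) = 5
F (MAX): max(1, 5) = 5
B (MIN): min(6, 5) = 5
root (MAX): max(3, 5) = 5
MAX at root wants the highest of {A=3, B=5}, so chooses B.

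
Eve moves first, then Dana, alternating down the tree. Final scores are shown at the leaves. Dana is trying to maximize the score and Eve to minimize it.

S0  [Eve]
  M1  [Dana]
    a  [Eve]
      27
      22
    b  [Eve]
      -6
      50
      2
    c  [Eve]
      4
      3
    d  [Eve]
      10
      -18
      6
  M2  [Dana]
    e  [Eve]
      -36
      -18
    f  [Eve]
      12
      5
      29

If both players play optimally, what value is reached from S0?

a (Eve): min(27, 22) = 22
b (Eve): min(-6, 50, 2) = -6
c (Eve): min(4, 3) = 3
d (Eve): min(10, -18, 6) = -18
M1 (Dana): max(22, -6, 3, -18) = 22
e (Eve): min(-36, -18) = -36
f (Eve): min(12, 5, 29) = 5
M2 (Dana): max(-36, 5) = 5
S0 (Eve): min(22, 5) = 5

5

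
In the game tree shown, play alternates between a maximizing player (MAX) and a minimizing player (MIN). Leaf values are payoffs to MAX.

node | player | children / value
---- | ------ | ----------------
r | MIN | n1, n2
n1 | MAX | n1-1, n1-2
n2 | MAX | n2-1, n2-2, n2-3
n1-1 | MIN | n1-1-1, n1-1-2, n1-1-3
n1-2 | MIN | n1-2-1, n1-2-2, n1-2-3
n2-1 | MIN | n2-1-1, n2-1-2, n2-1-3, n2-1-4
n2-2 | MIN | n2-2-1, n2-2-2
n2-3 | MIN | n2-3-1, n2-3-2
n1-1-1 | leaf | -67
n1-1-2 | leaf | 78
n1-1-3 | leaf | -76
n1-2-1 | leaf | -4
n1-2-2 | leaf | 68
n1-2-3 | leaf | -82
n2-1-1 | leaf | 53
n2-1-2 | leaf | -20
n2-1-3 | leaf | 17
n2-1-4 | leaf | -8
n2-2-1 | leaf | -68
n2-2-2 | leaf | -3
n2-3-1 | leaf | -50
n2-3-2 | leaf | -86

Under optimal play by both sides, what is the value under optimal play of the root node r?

-76

n1-1 (MIN): min(-67, 78, -76) = -76
n1-2 (MIN): min(-4, 68, -82) = -82
n1 (MAX): max(-76, -82) = -76
n2-1 (MIN): min(53, -20, 17, -8) = -20
n2-2 (MIN): min(-68, -3) = -68
n2-3 (MIN): min(-50, -86) = -86
n2 (MAX): max(-20, -68, -86) = -20
r (MIN): min(-76, -20) = -76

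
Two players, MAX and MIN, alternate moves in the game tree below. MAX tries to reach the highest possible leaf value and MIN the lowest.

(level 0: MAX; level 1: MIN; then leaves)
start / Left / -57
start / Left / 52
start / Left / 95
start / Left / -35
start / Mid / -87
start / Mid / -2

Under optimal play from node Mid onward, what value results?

Mid (MIN): min(-87, -2) = -87

-87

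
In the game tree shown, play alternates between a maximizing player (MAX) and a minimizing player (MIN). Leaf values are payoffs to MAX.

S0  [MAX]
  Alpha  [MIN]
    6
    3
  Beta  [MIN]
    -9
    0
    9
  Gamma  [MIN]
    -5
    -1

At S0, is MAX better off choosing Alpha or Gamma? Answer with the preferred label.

Alpha

Alpha (MIN): min(6, 3) = 3
Gamma (MIN): min(-5, -1) = -5
MAX prefers the higher value; Alpha=3, Gamma=-5. Alpha is better since 3 > -5.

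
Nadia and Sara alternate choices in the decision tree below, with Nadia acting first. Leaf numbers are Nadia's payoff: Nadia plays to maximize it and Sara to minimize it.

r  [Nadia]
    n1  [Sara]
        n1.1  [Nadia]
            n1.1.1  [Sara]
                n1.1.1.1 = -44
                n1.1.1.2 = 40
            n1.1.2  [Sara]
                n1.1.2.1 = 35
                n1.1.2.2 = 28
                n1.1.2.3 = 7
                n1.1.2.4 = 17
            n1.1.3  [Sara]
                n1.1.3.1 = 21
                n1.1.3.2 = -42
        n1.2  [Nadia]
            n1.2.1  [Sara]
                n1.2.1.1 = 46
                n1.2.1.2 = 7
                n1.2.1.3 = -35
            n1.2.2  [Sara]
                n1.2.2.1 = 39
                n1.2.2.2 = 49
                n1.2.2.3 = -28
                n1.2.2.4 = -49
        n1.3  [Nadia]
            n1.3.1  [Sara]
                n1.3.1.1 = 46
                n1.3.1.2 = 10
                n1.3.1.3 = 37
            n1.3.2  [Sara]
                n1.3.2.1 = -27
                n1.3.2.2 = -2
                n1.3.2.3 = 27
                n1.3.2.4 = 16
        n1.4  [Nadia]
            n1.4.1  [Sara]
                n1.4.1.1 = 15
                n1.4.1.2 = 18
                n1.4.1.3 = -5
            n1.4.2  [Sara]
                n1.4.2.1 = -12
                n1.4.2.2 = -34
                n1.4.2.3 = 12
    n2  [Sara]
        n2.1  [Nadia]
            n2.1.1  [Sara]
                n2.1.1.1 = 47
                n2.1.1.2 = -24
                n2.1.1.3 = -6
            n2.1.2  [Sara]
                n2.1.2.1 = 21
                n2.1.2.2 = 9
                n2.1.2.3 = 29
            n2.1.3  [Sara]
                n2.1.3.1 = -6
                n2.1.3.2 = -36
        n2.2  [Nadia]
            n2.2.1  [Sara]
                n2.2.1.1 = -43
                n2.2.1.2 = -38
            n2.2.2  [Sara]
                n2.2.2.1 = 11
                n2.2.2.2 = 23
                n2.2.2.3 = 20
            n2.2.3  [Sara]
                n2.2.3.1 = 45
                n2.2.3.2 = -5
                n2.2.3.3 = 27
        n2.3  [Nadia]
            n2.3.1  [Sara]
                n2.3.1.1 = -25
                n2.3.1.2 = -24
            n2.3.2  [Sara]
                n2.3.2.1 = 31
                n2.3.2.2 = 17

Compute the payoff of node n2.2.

n2.2.1 (Sara): min(-43, -38) = -43
n2.2.2 (Sara): min(11, 23, 20) = 11
n2.2.3 (Sara): min(45, -5, 27) = -5
n2.2 (Nadia): max(-43, 11, -5) = 11

11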